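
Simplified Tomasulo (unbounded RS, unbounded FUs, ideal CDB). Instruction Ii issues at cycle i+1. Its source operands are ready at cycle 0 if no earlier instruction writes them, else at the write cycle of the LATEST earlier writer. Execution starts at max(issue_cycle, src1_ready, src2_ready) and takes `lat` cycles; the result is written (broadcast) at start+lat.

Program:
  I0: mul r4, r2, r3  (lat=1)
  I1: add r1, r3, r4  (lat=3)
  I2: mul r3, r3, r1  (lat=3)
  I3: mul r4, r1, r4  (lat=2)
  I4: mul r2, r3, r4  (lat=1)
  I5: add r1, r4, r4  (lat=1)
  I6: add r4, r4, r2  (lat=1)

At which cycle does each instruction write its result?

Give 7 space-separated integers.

I0 mul r4: issue@1 deps=(None,None) exec_start@1 write@2
I1 add r1: issue@2 deps=(None,0) exec_start@2 write@5
I2 mul r3: issue@3 deps=(None,1) exec_start@5 write@8
I3 mul r4: issue@4 deps=(1,0) exec_start@5 write@7
I4 mul r2: issue@5 deps=(2,3) exec_start@8 write@9
I5 add r1: issue@6 deps=(3,3) exec_start@7 write@8
I6 add r4: issue@7 deps=(3,4) exec_start@9 write@10

Answer: 2 5 8 7 9 8 10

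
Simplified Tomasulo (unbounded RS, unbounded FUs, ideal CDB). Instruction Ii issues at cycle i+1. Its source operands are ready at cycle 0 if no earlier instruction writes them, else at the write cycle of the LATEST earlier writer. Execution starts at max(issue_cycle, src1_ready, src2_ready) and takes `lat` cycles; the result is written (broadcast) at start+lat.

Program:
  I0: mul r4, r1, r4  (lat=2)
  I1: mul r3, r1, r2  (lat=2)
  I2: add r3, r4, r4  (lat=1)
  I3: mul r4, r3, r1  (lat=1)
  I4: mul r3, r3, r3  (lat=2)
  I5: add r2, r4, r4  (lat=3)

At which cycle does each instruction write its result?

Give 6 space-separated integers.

I0 mul r4: issue@1 deps=(None,None) exec_start@1 write@3
I1 mul r3: issue@2 deps=(None,None) exec_start@2 write@4
I2 add r3: issue@3 deps=(0,0) exec_start@3 write@4
I3 mul r4: issue@4 deps=(2,None) exec_start@4 write@5
I4 mul r3: issue@5 deps=(2,2) exec_start@5 write@7
I5 add r2: issue@6 deps=(3,3) exec_start@6 write@9

Answer: 3 4 4 5 7 9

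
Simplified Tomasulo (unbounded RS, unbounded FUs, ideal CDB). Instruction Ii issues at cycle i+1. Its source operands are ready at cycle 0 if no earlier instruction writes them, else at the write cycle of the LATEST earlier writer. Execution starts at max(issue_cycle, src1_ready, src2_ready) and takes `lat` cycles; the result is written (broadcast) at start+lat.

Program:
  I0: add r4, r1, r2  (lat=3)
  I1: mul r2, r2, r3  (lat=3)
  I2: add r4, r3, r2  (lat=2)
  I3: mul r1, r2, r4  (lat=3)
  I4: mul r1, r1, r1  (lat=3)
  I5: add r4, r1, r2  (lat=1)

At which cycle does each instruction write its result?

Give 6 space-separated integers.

I0 add r4: issue@1 deps=(None,None) exec_start@1 write@4
I1 mul r2: issue@2 deps=(None,None) exec_start@2 write@5
I2 add r4: issue@3 deps=(None,1) exec_start@5 write@7
I3 mul r1: issue@4 deps=(1,2) exec_start@7 write@10
I4 mul r1: issue@5 deps=(3,3) exec_start@10 write@13
I5 add r4: issue@6 deps=(4,1) exec_start@13 write@14

Answer: 4 5 7 10 13 14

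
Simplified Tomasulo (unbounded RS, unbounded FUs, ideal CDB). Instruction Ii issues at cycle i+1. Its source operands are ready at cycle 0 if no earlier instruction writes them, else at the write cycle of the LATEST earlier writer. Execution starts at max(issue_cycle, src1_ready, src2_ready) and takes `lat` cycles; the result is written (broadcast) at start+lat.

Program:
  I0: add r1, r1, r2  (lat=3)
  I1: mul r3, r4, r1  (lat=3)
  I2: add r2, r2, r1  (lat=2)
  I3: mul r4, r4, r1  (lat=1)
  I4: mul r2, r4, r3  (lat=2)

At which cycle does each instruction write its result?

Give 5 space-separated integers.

I0 add r1: issue@1 deps=(None,None) exec_start@1 write@4
I1 mul r3: issue@2 deps=(None,0) exec_start@4 write@7
I2 add r2: issue@3 deps=(None,0) exec_start@4 write@6
I3 mul r4: issue@4 deps=(None,0) exec_start@4 write@5
I4 mul r2: issue@5 deps=(3,1) exec_start@7 write@9

Answer: 4 7 6 5 9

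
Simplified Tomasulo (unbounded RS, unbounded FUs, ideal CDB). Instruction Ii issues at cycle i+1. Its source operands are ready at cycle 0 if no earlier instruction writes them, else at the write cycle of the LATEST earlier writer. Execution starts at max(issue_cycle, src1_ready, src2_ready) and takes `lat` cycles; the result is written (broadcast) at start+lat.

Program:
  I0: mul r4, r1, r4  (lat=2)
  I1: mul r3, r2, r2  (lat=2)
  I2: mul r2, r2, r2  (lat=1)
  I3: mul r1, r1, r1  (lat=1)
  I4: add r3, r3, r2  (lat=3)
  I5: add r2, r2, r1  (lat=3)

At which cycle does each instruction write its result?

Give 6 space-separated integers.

Answer: 3 4 4 5 8 9

Derivation:
I0 mul r4: issue@1 deps=(None,None) exec_start@1 write@3
I1 mul r3: issue@2 deps=(None,None) exec_start@2 write@4
I2 mul r2: issue@3 deps=(None,None) exec_start@3 write@4
I3 mul r1: issue@4 deps=(None,None) exec_start@4 write@5
I4 add r3: issue@5 deps=(1,2) exec_start@5 write@8
I5 add r2: issue@6 deps=(2,3) exec_start@6 write@9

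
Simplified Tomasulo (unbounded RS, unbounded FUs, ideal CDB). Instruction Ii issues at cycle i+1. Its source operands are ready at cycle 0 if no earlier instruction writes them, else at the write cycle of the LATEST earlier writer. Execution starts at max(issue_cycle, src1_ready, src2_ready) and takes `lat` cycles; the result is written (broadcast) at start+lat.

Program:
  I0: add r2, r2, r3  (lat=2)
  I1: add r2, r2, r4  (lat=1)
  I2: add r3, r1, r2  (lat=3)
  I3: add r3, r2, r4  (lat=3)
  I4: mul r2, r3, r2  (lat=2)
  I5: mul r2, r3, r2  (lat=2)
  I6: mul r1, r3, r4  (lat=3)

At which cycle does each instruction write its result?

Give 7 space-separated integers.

I0 add r2: issue@1 deps=(None,None) exec_start@1 write@3
I1 add r2: issue@2 deps=(0,None) exec_start@3 write@4
I2 add r3: issue@3 deps=(None,1) exec_start@4 write@7
I3 add r3: issue@4 deps=(1,None) exec_start@4 write@7
I4 mul r2: issue@5 deps=(3,1) exec_start@7 write@9
I5 mul r2: issue@6 deps=(3,4) exec_start@9 write@11
I6 mul r1: issue@7 deps=(3,None) exec_start@7 write@10

Answer: 3 4 7 7 9 11 10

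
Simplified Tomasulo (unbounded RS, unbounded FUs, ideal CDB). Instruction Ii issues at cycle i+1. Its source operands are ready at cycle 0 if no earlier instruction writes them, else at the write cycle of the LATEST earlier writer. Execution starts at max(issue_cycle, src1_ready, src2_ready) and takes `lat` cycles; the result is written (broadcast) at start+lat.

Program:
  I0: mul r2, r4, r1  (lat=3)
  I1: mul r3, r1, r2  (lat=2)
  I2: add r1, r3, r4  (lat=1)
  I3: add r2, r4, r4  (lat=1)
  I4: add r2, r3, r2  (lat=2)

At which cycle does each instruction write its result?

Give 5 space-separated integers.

Answer: 4 6 7 5 8

Derivation:
I0 mul r2: issue@1 deps=(None,None) exec_start@1 write@4
I1 mul r3: issue@2 deps=(None,0) exec_start@4 write@6
I2 add r1: issue@3 deps=(1,None) exec_start@6 write@7
I3 add r2: issue@4 deps=(None,None) exec_start@4 write@5
I4 add r2: issue@5 deps=(1,3) exec_start@6 write@8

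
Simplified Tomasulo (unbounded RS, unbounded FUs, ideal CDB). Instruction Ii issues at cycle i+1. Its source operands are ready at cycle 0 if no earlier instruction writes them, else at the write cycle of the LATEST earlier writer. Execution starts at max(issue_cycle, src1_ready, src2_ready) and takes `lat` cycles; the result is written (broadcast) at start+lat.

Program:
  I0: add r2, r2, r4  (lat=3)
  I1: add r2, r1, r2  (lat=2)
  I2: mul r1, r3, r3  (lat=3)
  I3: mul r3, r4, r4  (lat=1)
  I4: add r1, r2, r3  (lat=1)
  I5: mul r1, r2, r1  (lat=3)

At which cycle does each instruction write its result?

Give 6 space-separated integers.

Answer: 4 6 6 5 7 10

Derivation:
I0 add r2: issue@1 deps=(None,None) exec_start@1 write@4
I1 add r2: issue@2 deps=(None,0) exec_start@4 write@6
I2 mul r1: issue@3 deps=(None,None) exec_start@3 write@6
I3 mul r3: issue@4 deps=(None,None) exec_start@4 write@5
I4 add r1: issue@5 deps=(1,3) exec_start@6 write@7
I5 mul r1: issue@6 deps=(1,4) exec_start@7 write@10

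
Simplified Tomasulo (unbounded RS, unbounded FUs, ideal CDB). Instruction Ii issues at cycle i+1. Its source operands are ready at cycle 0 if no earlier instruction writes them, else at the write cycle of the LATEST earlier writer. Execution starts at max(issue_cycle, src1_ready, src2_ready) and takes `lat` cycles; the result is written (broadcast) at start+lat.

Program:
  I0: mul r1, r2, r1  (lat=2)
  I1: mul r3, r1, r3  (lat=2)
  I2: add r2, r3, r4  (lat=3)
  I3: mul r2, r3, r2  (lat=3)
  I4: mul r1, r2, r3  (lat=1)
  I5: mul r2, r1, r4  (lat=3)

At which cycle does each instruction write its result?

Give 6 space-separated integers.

I0 mul r1: issue@1 deps=(None,None) exec_start@1 write@3
I1 mul r3: issue@2 deps=(0,None) exec_start@3 write@5
I2 add r2: issue@3 deps=(1,None) exec_start@5 write@8
I3 mul r2: issue@4 deps=(1,2) exec_start@8 write@11
I4 mul r1: issue@5 deps=(3,1) exec_start@11 write@12
I5 mul r2: issue@6 deps=(4,None) exec_start@12 write@15

Answer: 3 5 8 11 12 15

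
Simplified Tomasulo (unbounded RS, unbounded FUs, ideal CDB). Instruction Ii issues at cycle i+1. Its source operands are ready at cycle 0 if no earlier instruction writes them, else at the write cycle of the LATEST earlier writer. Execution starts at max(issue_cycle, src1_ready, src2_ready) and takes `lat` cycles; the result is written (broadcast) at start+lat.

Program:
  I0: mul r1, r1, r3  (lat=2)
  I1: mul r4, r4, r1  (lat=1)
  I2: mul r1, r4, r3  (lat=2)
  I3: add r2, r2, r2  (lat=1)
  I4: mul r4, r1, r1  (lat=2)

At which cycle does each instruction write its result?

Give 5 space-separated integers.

Answer: 3 4 6 5 8

Derivation:
I0 mul r1: issue@1 deps=(None,None) exec_start@1 write@3
I1 mul r4: issue@2 deps=(None,0) exec_start@3 write@4
I2 mul r1: issue@3 deps=(1,None) exec_start@4 write@6
I3 add r2: issue@4 deps=(None,None) exec_start@4 write@5
I4 mul r4: issue@5 deps=(2,2) exec_start@6 write@8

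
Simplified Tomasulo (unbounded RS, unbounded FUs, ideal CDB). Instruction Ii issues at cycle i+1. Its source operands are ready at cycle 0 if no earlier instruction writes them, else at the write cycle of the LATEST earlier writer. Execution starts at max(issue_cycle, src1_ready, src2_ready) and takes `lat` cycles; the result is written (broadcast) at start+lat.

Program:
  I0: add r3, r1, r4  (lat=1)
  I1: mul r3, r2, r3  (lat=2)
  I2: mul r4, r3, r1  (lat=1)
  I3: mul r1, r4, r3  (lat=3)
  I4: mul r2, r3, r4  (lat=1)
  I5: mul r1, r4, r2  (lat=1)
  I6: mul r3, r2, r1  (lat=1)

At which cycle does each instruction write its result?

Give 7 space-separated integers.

I0 add r3: issue@1 deps=(None,None) exec_start@1 write@2
I1 mul r3: issue@2 deps=(None,0) exec_start@2 write@4
I2 mul r4: issue@3 deps=(1,None) exec_start@4 write@5
I3 mul r1: issue@4 deps=(2,1) exec_start@5 write@8
I4 mul r2: issue@5 deps=(1,2) exec_start@5 write@6
I5 mul r1: issue@6 deps=(2,4) exec_start@6 write@7
I6 mul r3: issue@7 deps=(4,5) exec_start@7 write@8

Answer: 2 4 5 8 6 7 8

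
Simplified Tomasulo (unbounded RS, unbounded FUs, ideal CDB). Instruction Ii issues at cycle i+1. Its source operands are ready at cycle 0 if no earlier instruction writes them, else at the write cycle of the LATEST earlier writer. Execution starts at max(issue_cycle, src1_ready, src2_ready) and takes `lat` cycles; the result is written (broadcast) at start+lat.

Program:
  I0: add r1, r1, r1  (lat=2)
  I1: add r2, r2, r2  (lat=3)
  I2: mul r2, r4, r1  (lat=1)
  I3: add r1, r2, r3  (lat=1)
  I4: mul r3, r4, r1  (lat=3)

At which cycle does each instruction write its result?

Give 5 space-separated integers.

Answer: 3 5 4 5 8

Derivation:
I0 add r1: issue@1 deps=(None,None) exec_start@1 write@3
I1 add r2: issue@2 deps=(None,None) exec_start@2 write@5
I2 mul r2: issue@3 deps=(None,0) exec_start@3 write@4
I3 add r1: issue@4 deps=(2,None) exec_start@4 write@5
I4 mul r3: issue@5 deps=(None,3) exec_start@5 write@8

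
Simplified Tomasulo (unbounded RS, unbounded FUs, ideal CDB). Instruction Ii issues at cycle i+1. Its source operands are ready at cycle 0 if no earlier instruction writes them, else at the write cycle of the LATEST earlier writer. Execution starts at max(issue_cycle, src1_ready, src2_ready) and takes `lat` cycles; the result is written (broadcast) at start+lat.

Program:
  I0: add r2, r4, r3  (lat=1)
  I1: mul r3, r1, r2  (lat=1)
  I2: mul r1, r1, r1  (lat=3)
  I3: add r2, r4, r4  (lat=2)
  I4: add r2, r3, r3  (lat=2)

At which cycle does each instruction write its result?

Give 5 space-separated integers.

I0 add r2: issue@1 deps=(None,None) exec_start@1 write@2
I1 mul r3: issue@2 deps=(None,0) exec_start@2 write@3
I2 mul r1: issue@3 deps=(None,None) exec_start@3 write@6
I3 add r2: issue@4 deps=(None,None) exec_start@4 write@6
I4 add r2: issue@5 deps=(1,1) exec_start@5 write@7

Answer: 2 3 6 6 7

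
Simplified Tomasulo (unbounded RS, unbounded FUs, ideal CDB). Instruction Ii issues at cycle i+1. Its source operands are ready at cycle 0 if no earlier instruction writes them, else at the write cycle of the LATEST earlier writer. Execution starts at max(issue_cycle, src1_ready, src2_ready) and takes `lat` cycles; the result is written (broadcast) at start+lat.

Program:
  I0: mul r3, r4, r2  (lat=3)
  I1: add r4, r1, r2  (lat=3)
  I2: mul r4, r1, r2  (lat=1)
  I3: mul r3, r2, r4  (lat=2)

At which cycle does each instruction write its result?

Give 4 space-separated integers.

I0 mul r3: issue@1 deps=(None,None) exec_start@1 write@4
I1 add r4: issue@2 deps=(None,None) exec_start@2 write@5
I2 mul r4: issue@3 deps=(None,None) exec_start@3 write@4
I3 mul r3: issue@4 deps=(None,2) exec_start@4 write@6

Answer: 4 5 4 6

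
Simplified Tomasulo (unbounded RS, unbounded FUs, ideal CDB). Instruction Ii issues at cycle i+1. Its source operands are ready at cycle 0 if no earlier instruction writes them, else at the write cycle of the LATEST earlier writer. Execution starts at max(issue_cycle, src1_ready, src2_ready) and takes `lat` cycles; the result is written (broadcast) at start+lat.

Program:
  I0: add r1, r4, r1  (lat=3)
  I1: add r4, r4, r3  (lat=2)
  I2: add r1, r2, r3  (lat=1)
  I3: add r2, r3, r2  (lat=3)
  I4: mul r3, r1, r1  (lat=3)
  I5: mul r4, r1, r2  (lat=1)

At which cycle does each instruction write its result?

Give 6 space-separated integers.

Answer: 4 4 4 7 8 8

Derivation:
I0 add r1: issue@1 deps=(None,None) exec_start@1 write@4
I1 add r4: issue@2 deps=(None,None) exec_start@2 write@4
I2 add r1: issue@3 deps=(None,None) exec_start@3 write@4
I3 add r2: issue@4 deps=(None,None) exec_start@4 write@7
I4 mul r3: issue@5 deps=(2,2) exec_start@5 write@8
I5 mul r4: issue@6 deps=(2,3) exec_start@7 write@8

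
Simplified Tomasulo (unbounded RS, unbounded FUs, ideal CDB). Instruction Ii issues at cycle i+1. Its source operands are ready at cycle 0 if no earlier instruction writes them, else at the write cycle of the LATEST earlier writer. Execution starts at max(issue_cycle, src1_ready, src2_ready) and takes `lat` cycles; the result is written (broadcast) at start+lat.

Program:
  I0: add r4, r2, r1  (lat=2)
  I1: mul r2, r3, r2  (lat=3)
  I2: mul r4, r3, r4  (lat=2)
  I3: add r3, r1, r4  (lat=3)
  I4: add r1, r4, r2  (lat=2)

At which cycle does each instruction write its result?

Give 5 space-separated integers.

Answer: 3 5 5 8 7

Derivation:
I0 add r4: issue@1 deps=(None,None) exec_start@1 write@3
I1 mul r2: issue@2 deps=(None,None) exec_start@2 write@5
I2 mul r4: issue@3 deps=(None,0) exec_start@3 write@5
I3 add r3: issue@4 deps=(None,2) exec_start@5 write@8
I4 add r1: issue@5 deps=(2,1) exec_start@5 write@7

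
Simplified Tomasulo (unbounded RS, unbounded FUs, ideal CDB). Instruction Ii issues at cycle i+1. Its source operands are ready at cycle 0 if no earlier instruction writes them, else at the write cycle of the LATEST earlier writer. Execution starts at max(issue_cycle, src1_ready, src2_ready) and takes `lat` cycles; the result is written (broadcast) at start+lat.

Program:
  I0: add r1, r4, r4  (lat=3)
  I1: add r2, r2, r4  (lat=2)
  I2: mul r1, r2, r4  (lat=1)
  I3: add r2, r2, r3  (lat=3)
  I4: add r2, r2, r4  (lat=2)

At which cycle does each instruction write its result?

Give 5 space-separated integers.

Answer: 4 4 5 7 9

Derivation:
I0 add r1: issue@1 deps=(None,None) exec_start@1 write@4
I1 add r2: issue@2 deps=(None,None) exec_start@2 write@4
I2 mul r1: issue@3 deps=(1,None) exec_start@4 write@5
I3 add r2: issue@4 deps=(1,None) exec_start@4 write@7
I4 add r2: issue@5 deps=(3,None) exec_start@7 write@9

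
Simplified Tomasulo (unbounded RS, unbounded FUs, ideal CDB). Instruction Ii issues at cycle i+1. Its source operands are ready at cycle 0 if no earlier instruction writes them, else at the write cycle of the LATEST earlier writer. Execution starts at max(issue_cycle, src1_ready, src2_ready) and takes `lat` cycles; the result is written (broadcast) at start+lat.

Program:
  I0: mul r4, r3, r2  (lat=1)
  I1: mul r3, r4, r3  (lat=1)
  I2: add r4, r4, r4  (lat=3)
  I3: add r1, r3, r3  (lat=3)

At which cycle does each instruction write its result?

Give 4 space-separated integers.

Answer: 2 3 6 7

Derivation:
I0 mul r4: issue@1 deps=(None,None) exec_start@1 write@2
I1 mul r3: issue@2 deps=(0,None) exec_start@2 write@3
I2 add r4: issue@3 deps=(0,0) exec_start@3 write@6
I3 add r1: issue@4 deps=(1,1) exec_start@4 write@7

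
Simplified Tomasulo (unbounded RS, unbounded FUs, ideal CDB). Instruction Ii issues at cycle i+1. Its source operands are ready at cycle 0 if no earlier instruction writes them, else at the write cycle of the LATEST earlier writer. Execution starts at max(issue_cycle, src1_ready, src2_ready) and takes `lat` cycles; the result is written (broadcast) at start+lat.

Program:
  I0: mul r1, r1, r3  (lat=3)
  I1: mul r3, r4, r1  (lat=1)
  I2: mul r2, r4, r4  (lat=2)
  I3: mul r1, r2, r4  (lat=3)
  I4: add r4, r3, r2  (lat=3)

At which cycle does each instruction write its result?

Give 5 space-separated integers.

I0 mul r1: issue@1 deps=(None,None) exec_start@1 write@4
I1 mul r3: issue@2 deps=(None,0) exec_start@4 write@5
I2 mul r2: issue@3 deps=(None,None) exec_start@3 write@5
I3 mul r1: issue@4 deps=(2,None) exec_start@5 write@8
I4 add r4: issue@5 deps=(1,2) exec_start@5 write@8

Answer: 4 5 5 8 8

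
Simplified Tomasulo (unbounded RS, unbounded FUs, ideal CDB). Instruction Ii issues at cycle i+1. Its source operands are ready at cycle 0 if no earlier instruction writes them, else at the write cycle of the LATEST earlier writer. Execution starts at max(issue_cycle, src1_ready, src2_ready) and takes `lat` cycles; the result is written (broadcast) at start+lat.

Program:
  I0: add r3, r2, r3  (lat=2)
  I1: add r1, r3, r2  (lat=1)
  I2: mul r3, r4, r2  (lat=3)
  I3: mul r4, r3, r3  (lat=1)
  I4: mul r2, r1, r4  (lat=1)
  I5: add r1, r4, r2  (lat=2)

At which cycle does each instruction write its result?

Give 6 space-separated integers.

Answer: 3 4 6 7 8 10

Derivation:
I0 add r3: issue@1 deps=(None,None) exec_start@1 write@3
I1 add r1: issue@2 deps=(0,None) exec_start@3 write@4
I2 mul r3: issue@3 deps=(None,None) exec_start@3 write@6
I3 mul r4: issue@4 deps=(2,2) exec_start@6 write@7
I4 mul r2: issue@5 deps=(1,3) exec_start@7 write@8
I5 add r1: issue@6 deps=(3,4) exec_start@8 write@10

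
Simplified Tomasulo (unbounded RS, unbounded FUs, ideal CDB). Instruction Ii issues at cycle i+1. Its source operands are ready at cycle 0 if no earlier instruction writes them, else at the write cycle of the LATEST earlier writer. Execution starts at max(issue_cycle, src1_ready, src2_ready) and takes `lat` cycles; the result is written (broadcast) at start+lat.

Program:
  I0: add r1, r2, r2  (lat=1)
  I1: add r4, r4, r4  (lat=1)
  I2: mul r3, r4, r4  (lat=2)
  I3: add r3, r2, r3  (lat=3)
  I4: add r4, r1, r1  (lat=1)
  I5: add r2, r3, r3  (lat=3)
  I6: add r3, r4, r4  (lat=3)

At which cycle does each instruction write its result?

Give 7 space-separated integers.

Answer: 2 3 5 8 6 11 10

Derivation:
I0 add r1: issue@1 deps=(None,None) exec_start@1 write@2
I1 add r4: issue@2 deps=(None,None) exec_start@2 write@3
I2 mul r3: issue@3 deps=(1,1) exec_start@3 write@5
I3 add r3: issue@4 deps=(None,2) exec_start@5 write@8
I4 add r4: issue@5 deps=(0,0) exec_start@5 write@6
I5 add r2: issue@6 deps=(3,3) exec_start@8 write@11
I6 add r3: issue@7 deps=(4,4) exec_start@7 write@10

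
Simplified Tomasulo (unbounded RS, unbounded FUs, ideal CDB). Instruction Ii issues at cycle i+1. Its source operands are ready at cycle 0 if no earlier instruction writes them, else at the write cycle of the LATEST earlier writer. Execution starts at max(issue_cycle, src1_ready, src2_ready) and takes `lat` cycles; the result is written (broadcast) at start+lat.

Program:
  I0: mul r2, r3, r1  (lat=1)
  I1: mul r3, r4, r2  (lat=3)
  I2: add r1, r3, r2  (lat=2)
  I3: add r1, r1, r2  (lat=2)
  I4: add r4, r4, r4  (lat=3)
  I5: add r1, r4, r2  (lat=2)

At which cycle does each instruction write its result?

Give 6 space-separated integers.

I0 mul r2: issue@1 deps=(None,None) exec_start@1 write@2
I1 mul r3: issue@2 deps=(None,0) exec_start@2 write@5
I2 add r1: issue@3 deps=(1,0) exec_start@5 write@7
I3 add r1: issue@4 deps=(2,0) exec_start@7 write@9
I4 add r4: issue@5 deps=(None,None) exec_start@5 write@8
I5 add r1: issue@6 deps=(4,0) exec_start@8 write@10

Answer: 2 5 7 9 8 10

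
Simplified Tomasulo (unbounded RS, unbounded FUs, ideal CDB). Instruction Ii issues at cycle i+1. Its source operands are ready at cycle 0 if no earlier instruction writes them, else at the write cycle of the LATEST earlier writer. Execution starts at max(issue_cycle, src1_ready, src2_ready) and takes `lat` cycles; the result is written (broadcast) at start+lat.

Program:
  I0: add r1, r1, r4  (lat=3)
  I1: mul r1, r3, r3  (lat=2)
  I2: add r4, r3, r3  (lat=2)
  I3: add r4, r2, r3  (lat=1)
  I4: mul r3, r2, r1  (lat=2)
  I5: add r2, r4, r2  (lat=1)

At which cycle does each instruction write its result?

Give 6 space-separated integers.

I0 add r1: issue@1 deps=(None,None) exec_start@1 write@4
I1 mul r1: issue@2 deps=(None,None) exec_start@2 write@4
I2 add r4: issue@3 deps=(None,None) exec_start@3 write@5
I3 add r4: issue@4 deps=(None,None) exec_start@4 write@5
I4 mul r3: issue@5 deps=(None,1) exec_start@5 write@7
I5 add r2: issue@6 deps=(3,None) exec_start@6 write@7

Answer: 4 4 5 5 7 7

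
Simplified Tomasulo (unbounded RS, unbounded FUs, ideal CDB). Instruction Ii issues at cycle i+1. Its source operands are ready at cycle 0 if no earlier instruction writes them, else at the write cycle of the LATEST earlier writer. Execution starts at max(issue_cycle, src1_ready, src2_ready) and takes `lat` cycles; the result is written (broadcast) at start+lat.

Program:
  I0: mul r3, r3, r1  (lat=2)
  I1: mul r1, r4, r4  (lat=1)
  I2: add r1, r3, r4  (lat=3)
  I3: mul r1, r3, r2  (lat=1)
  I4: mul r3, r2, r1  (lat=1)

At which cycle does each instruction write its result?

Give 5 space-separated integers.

Answer: 3 3 6 5 6

Derivation:
I0 mul r3: issue@1 deps=(None,None) exec_start@1 write@3
I1 mul r1: issue@2 deps=(None,None) exec_start@2 write@3
I2 add r1: issue@3 deps=(0,None) exec_start@3 write@6
I3 mul r1: issue@4 deps=(0,None) exec_start@4 write@5
I4 mul r3: issue@5 deps=(None,3) exec_start@5 write@6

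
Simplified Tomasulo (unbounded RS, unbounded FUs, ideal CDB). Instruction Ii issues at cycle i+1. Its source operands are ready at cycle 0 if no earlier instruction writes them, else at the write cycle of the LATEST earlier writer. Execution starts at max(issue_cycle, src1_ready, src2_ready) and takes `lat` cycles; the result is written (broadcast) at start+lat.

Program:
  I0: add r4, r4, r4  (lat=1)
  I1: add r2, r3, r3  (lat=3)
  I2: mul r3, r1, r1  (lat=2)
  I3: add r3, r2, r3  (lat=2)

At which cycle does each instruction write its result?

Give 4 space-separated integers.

Answer: 2 5 5 7

Derivation:
I0 add r4: issue@1 deps=(None,None) exec_start@1 write@2
I1 add r2: issue@2 deps=(None,None) exec_start@2 write@5
I2 mul r3: issue@3 deps=(None,None) exec_start@3 write@5
I3 add r3: issue@4 deps=(1,2) exec_start@5 write@7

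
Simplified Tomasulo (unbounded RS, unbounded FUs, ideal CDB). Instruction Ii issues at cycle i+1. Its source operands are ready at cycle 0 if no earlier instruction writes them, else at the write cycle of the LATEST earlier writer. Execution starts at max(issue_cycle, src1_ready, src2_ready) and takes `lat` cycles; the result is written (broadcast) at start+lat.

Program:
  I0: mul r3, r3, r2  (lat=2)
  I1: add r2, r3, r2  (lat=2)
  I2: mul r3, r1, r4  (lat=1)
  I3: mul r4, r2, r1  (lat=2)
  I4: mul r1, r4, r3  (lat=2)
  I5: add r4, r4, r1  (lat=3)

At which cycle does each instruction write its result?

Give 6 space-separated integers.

Answer: 3 5 4 7 9 12

Derivation:
I0 mul r3: issue@1 deps=(None,None) exec_start@1 write@3
I1 add r2: issue@2 deps=(0,None) exec_start@3 write@5
I2 mul r3: issue@3 deps=(None,None) exec_start@3 write@4
I3 mul r4: issue@4 deps=(1,None) exec_start@5 write@7
I4 mul r1: issue@5 deps=(3,2) exec_start@7 write@9
I5 add r4: issue@6 deps=(3,4) exec_start@9 write@12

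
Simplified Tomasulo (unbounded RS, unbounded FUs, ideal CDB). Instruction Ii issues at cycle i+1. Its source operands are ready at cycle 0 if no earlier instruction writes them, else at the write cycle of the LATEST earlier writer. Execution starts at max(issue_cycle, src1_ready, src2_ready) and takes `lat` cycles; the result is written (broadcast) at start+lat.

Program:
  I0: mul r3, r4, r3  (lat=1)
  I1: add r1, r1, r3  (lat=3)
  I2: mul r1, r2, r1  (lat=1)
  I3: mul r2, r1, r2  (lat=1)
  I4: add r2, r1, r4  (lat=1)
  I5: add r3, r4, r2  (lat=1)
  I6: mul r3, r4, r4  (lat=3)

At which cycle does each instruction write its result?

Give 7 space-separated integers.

Answer: 2 5 6 7 7 8 10

Derivation:
I0 mul r3: issue@1 deps=(None,None) exec_start@1 write@2
I1 add r1: issue@2 deps=(None,0) exec_start@2 write@5
I2 mul r1: issue@3 deps=(None,1) exec_start@5 write@6
I3 mul r2: issue@4 deps=(2,None) exec_start@6 write@7
I4 add r2: issue@5 deps=(2,None) exec_start@6 write@7
I5 add r3: issue@6 deps=(None,4) exec_start@7 write@8
I6 mul r3: issue@7 deps=(None,None) exec_start@7 write@10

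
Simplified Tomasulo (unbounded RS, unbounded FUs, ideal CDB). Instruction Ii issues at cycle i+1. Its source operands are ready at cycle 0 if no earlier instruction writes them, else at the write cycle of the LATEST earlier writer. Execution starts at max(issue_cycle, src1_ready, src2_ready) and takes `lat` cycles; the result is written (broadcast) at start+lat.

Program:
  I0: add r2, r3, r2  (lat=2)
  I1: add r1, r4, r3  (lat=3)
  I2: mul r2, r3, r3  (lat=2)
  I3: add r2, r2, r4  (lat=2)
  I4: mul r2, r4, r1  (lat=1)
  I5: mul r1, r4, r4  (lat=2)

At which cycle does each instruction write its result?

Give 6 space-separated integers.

Answer: 3 5 5 7 6 8

Derivation:
I0 add r2: issue@1 deps=(None,None) exec_start@1 write@3
I1 add r1: issue@2 deps=(None,None) exec_start@2 write@5
I2 mul r2: issue@3 deps=(None,None) exec_start@3 write@5
I3 add r2: issue@4 deps=(2,None) exec_start@5 write@7
I4 mul r2: issue@5 deps=(None,1) exec_start@5 write@6
I5 mul r1: issue@6 deps=(None,None) exec_start@6 write@8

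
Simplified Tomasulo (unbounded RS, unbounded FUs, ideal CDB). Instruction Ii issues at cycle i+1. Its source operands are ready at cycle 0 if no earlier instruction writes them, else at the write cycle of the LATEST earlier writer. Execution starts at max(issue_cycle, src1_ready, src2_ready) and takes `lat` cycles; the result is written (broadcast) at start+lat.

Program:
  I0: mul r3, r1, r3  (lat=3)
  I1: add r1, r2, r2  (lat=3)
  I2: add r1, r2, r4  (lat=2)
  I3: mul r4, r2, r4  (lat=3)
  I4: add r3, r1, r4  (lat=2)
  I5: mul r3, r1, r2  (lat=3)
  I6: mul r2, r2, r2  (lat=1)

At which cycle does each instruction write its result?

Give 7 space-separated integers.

I0 mul r3: issue@1 deps=(None,None) exec_start@1 write@4
I1 add r1: issue@2 deps=(None,None) exec_start@2 write@5
I2 add r1: issue@3 deps=(None,None) exec_start@3 write@5
I3 mul r4: issue@4 deps=(None,None) exec_start@4 write@7
I4 add r3: issue@5 deps=(2,3) exec_start@7 write@9
I5 mul r3: issue@6 deps=(2,None) exec_start@6 write@9
I6 mul r2: issue@7 deps=(None,None) exec_start@7 write@8

Answer: 4 5 5 7 9 9 8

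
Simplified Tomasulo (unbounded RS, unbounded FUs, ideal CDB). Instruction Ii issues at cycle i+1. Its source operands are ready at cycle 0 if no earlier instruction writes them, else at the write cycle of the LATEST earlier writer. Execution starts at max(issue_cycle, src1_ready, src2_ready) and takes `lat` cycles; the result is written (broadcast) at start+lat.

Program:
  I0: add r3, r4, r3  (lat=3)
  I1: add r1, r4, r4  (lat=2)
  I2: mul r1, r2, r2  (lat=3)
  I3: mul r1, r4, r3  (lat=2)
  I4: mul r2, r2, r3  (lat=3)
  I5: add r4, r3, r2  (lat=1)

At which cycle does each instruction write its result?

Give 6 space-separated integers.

I0 add r3: issue@1 deps=(None,None) exec_start@1 write@4
I1 add r1: issue@2 deps=(None,None) exec_start@2 write@4
I2 mul r1: issue@3 deps=(None,None) exec_start@3 write@6
I3 mul r1: issue@4 deps=(None,0) exec_start@4 write@6
I4 mul r2: issue@5 deps=(None,0) exec_start@5 write@8
I5 add r4: issue@6 deps=(0,4) exec_start@8 write@9

Answer: 4 4 6 6 8 9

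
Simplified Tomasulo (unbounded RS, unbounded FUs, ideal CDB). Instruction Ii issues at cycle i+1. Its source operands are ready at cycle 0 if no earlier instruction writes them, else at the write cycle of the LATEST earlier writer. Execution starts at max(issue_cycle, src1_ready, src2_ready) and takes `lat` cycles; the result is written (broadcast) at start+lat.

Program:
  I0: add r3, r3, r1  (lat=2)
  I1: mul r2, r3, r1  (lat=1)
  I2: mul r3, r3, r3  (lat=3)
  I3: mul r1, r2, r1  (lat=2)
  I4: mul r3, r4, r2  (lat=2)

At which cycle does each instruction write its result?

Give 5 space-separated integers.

I0 add r3: issue@1 deps=(None,None) exec_start@1 write@3
I1 mul r2: issue@2 deps=(0,None) exec_start@3 write@4
I2 mul r3: issue@3 deps=(0,0) exec_start@3 write@6
I3 mul r1: issue@4 deps=(1,None) exec_start@4 write@6
I4 mul r3: issue@5 deps=(None,1) exec_start@5 write@7

Answer: 3 4 6 6 7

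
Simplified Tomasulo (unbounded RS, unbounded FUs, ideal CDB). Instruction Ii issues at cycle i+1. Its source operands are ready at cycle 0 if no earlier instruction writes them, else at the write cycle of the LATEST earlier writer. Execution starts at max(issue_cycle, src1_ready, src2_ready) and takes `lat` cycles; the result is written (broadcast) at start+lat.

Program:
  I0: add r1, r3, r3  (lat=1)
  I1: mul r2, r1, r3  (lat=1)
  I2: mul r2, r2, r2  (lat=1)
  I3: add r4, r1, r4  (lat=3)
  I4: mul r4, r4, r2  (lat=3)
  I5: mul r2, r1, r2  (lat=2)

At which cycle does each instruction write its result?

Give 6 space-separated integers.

Answer: 2 3 4 7 10 8

Derivation:
I0 add r1: issue@1 deps=(None,None) exec_start@1 write@2
I1 mul r2: issue@2 deps=(0,None) exec_start@2 write@3
I2 mul r2: issue@3 deps=(1,1) exec_start@3 write@4
I3 add r4: issue@4 deps=(0,None) exec_start@4 write@7
I4 mul r4: issue@5 deps=(3,2) exec_start@7 write@10
I5 mul r2: issue@6 deps=(0,2) exec_start@6 write@8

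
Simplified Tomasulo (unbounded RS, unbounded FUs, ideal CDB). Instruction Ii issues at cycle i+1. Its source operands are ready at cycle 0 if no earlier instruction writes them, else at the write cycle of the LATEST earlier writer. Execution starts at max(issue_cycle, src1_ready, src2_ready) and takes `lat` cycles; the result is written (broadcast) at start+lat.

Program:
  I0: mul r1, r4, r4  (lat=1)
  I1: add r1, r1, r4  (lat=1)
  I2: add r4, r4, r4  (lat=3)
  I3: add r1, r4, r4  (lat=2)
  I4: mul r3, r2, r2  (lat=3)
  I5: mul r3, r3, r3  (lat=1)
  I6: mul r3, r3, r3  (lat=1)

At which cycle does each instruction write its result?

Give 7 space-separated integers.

I0 mul r1: issue@1 deps=(None,None) exec_start@1 write@2
I1 add r1: issue@2 deps=(0,None) exec_start@2 write@3
I2 add r4: issue@3 deps=(None,None) exec_start@3 write@6
I3 add r1: issue@4 deps=(2,2) exec_start@6 write@8
I4 mul r3: issue@5 deps=(None,None) exec_start@5 write@8
I5 mul r3: issue@6 deps=(4,4) exec_start@8 write@9
I6 mul r3: issue@7 deps=(5,5) exec_start@9 write@10

Answer: 2 3 6 8 8 9 10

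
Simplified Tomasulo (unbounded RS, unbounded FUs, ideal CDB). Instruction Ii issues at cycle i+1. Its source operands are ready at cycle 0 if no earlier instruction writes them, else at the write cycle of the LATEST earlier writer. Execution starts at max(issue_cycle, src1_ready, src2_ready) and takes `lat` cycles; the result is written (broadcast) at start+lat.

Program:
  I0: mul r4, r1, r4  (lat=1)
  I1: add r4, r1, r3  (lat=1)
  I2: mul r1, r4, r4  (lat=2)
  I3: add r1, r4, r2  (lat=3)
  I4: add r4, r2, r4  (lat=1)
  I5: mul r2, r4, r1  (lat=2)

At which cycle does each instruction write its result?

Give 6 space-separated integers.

I0 mul r4: issue@1 deps=(None,None) exec_start@1 write@2
I1 add r4: issue@2 deps=(None,None) exec_start@2 write@3
I2 mul r1: issue@3 deps=(1,1) exec_start@3 write@5
I3 add r1: issue@4 deps=(1,None) exec_start@4 write@7
I4 add r4: issue@5 deps=(None,1) exec_start@5 write@6
I5 mul r2: issue@6 deps=(4,3) exec_start@7 write@9

Answer: 2 3 5 7 6 9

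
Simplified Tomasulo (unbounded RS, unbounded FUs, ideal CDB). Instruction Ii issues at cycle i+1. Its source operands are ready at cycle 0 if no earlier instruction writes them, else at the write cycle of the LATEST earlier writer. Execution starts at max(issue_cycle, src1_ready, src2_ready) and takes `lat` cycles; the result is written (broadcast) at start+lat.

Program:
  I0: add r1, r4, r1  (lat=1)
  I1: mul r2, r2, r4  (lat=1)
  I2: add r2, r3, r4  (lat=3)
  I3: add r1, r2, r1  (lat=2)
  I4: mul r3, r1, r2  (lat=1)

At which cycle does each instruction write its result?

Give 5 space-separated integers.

I0 add r1: issue@1 deps=(None,None) exec_start@1 write@2
I1 mul r2: issue@2 deps=(None,None) exec_start@2 write@3
I2 add r2: issue@3 deps=(None,None) exec_start@3 write@6
I3 add r1: issue@4 deps=(2,0) exec_start@6 write@8
I4 mul r3: issue@5 deps=(3,2) exec_start@8 write@9

Answer: 2 3 6 8 9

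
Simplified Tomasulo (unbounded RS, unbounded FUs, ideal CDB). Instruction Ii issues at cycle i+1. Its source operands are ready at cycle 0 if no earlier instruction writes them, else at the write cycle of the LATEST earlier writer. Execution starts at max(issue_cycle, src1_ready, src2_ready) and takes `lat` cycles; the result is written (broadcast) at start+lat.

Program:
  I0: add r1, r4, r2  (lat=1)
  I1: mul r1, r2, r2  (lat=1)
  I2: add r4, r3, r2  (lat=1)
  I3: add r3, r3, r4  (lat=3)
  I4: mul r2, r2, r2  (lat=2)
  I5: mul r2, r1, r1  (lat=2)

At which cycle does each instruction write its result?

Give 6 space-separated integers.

Answer: 2 3 4 7 7 8

Derivation:
I0 add r1: issue@1 deps=(None,None) exec_start@1 write@2
I1 mul r1: issue@2 deps=(None,None) exec_start@2 write@3
I2 add r4: issue@3 deps=(None,None) exec_start@3 write@4
I3 add r3: issue@4 deps=(None,2) exec_start@4 write@7
I4 mul r2: issue@5 deps=(None,None) exec_start@5 write@7
I5 mul r2: issue@6 deps=(1,1) exec_start@6 write@8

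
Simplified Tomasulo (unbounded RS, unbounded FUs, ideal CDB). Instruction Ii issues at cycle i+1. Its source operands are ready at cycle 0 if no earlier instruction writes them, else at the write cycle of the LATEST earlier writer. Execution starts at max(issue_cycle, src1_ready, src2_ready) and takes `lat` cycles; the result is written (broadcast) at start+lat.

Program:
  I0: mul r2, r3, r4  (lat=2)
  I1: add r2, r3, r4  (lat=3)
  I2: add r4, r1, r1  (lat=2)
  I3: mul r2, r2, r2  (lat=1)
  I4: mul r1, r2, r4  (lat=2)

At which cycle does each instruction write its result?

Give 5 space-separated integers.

I0 mul r2: issue@1 deps=(None,None) exec_start@1 write@3
I1 add r2: issue@2 deps=(None,None) exec_start@2 write@5
I2 add r4: issue@3 deps=(None,None) exec_start@3 write@5
I3 mul r2: issue@4 deps=(1,1) exec_start@5 write@6
I4 mul r1: issue@5 deps=(3,2) exec_start@6 write@8

Answer: 3 5 5 6 8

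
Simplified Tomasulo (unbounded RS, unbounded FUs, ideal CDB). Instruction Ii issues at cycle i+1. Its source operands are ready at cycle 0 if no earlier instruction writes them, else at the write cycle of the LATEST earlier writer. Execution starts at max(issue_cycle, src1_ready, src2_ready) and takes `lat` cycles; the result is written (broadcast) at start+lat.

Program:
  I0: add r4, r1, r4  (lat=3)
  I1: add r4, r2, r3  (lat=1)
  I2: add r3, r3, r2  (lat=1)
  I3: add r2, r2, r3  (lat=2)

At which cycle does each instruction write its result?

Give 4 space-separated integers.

I0 add r4: issue@1 deps=(None,None) exec_start@1 write@4
I1 add r4: issue@2 deps=(None,None) exec_start@2 write@3
I2 add r3: issue@3 deps=(None,None) exec_start@3 write@4
I3 add r2: issue@4 deps=(None,2) exec_start@4 write@6

Answer: 4 3 4 6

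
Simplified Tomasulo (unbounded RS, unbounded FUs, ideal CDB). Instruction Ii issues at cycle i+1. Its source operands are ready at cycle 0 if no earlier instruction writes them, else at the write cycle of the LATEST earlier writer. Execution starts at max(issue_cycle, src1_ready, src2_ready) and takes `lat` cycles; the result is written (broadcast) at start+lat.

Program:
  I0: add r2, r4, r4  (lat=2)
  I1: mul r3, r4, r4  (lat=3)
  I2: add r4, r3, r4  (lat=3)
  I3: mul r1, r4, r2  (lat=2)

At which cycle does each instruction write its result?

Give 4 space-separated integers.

I0 add r2: issue@1 deps=(None,None) exec_start@1 write@3
I1 mul r3: issue@2 deps=(None,None) exec_start@2 write@5
I2 add r4: issue@3 deps=(1,None) exec_start@5 write@8
I3 mul r1: issue@4 deps=(2,0) exec_start@8 write@10

Answer: 3 5 8 10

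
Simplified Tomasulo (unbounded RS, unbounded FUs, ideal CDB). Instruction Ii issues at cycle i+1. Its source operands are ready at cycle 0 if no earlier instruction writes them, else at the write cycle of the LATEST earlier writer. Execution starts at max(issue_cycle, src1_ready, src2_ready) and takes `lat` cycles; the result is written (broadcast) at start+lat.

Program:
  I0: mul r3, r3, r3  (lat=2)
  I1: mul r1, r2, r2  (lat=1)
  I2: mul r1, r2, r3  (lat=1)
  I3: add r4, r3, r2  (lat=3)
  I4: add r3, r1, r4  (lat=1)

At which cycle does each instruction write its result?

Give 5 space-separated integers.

I0 mul r3: issue@1 deps=(None,None) exec_start@1 write@3
I1 mul r1: issue@2 deps=(None,None) exec_start@2 write@3
I2 mul r1: issue@3 deps=(None,0) exec_start@3 write@4
I3 add r4: issue@4 deps=(0,None) exec_start@4 write@7
I4 add r3: issue@5 deps=(2,3) exec_start@7 write@8

Answer: 3 3 4 7 8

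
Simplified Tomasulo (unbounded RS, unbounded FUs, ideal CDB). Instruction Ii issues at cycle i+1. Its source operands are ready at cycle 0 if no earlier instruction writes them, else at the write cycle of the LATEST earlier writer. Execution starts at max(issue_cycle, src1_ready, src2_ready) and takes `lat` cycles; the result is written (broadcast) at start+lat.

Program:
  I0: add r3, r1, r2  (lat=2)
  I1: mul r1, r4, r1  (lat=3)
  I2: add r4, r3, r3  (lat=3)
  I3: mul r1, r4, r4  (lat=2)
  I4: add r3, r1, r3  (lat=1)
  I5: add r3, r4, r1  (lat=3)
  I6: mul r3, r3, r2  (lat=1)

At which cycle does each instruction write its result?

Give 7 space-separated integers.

Answer: 3 5 6 8 9 11 12

Derivation:
I0 add r3: issue@1 deps=(None,None) exec_start@1 write@3
I1 mul r1: issue@2 deps=(None,None) exec_start@2 write@5
I2 add r4: issue@3 deps=(0,0) exec_start@3 write@6
I3 mul r1: issue@4 deps=(2,2) exec_start@6 write@8
I4 add r3: issue@5 deps=(3,0) exec_start@8 write@9
I5 add r3: issue@6 deps=(2,3) exec_start@8 write@11
I6 mul r3: issue@7 deps=(5,None) exec_start@11 write@12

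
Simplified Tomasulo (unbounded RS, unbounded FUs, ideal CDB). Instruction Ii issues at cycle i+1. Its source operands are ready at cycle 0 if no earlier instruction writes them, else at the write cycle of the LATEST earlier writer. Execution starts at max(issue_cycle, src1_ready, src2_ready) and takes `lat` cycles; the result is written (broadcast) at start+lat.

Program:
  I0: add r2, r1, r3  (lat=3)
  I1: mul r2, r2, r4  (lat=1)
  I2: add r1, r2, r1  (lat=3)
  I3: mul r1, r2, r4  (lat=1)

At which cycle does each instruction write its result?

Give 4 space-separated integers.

Answer: 4 5 8 6

Derivation:
I0 add r2: issue@1 deps=(None,None) exec_start@1 write@4
I1 mul r2: issue@2 deps=(0,None) exec_start@4 write@5
I2 add r1: issue@3 deps=(1,None) exec_start@5 write@8
I3 mul r1: issue@4 deps=(1,None) exec_start@5 write@6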